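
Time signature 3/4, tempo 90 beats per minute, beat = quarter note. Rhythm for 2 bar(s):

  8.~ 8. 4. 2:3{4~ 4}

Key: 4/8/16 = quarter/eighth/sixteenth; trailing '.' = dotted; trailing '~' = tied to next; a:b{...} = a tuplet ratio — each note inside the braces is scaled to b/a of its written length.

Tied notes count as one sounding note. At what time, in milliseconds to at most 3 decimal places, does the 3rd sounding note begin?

1. 0.0ms @ 0 + 1000.0ms (3/2)
2. 1000.0ms @ 3/2 + 1000.0ms (3/2)
3. 2000.0ms @ 3 + 2000.0ms (3)

note 3 onset = 3b = 2000.0ms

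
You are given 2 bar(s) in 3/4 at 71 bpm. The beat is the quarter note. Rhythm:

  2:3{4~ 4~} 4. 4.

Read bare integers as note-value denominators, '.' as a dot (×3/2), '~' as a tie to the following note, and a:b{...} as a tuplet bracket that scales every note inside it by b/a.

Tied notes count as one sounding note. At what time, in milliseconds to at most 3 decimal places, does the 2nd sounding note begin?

note 2 onset = 9/2b = 3802.817ms

1. 0.0ms @ 0 + 3802.817ms (9/2)
2. 3802.817ms @ 9/2 + 1267.606ms (3/2)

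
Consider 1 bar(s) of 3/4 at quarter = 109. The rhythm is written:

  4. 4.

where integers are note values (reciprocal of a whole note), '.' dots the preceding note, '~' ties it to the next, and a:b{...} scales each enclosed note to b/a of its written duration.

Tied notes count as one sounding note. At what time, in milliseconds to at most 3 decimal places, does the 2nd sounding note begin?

1. 0.0ms @ 0 + 825.688ms (3/2)
2. 825.688ms @ 3/2 + 825.688ms (3/2)

note 2 onset = 3/2b = 825.688ms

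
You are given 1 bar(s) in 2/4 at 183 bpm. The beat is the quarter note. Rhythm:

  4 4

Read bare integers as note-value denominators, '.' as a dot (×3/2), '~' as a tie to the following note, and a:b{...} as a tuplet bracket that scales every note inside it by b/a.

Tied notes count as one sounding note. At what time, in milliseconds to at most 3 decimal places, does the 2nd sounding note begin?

1. 0.0ms @ 0 + 327.869ms (1)
2. 327.869ms @ 1 + 327.869ms (1)

note 2 onset = 1b = 327.869ms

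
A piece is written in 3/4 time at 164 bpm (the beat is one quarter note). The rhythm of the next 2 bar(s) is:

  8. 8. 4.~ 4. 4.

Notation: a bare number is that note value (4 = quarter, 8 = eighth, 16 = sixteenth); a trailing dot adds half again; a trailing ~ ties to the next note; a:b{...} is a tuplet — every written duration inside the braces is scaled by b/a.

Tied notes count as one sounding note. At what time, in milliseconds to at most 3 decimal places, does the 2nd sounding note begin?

note 2 onset = 3/4b = 274.39ms

1. 0.0ms @ 0 + 274.39ms (3/4)
2. 274.39ms @ 3/4 + 274.39ms (3/4)
3. 548.78ms @ 3/2 + 1097.561ms (3)
4. 1646.341ms @ 9/2 + 548.78ms (3/2)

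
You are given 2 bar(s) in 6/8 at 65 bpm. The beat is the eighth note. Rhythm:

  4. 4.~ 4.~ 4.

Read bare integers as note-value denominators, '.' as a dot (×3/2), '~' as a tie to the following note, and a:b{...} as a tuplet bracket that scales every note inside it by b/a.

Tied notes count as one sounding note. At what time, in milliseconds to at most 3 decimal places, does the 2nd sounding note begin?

1. 0.0ms @ 0 + 2769.231ms (3)
2. 2769.231ms @ 3 + 8307.692ms (9)

note 2 onset = 3b = 2769.231ms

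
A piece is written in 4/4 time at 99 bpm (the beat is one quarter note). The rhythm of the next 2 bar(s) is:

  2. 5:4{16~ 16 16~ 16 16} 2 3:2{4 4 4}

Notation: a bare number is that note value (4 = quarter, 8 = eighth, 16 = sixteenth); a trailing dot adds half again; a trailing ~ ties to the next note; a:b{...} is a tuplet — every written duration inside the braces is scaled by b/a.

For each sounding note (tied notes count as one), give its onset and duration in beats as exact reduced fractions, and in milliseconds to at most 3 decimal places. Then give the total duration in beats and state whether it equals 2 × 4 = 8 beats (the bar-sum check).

1) 0.0ms=0b +1818.182ms=3b
2) 1818.182ms=3b +242.424ms=2/5b
3) 2060.606ms=17/5b +242.424ms=2/5b
4) 2303.03ms=19/5b +121.212ms=1/5b
5) 2424.242ms=4b +1212.121ms=2b
6) 3636.364ms=6b +404.04ms=2/3b
7) 4040.404ms=20/3b +404.04ms=2/3b
8) 4444.444ms=22/3b +404.04ms=2/3b
Σ=8b of 8 (99bpm 4/4) — PASS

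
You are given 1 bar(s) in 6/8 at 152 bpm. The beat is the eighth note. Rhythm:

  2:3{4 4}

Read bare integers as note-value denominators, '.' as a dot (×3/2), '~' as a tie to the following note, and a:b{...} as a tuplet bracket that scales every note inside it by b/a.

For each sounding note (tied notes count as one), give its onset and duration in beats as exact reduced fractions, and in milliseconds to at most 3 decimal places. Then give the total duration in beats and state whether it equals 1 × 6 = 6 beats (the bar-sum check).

1) 0.0ms=0b +1184.211ms=3b
2) 1184.211ms=3b +1184.211ms=3b
Σ=6b of 6 (152bpm 6/8) — PASS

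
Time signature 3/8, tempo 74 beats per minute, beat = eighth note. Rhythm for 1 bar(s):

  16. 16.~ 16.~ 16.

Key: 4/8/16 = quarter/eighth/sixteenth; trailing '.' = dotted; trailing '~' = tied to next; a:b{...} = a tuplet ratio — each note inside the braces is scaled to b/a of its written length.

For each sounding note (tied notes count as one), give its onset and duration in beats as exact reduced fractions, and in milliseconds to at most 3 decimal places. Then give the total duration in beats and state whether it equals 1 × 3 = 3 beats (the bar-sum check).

1) 0.0ms=0b +608.108ms=3/4b
2) 608.108ms=3/4b +1824.324ms=9/4b
Σ=3b of 3 (74bpm 3/8) — PASS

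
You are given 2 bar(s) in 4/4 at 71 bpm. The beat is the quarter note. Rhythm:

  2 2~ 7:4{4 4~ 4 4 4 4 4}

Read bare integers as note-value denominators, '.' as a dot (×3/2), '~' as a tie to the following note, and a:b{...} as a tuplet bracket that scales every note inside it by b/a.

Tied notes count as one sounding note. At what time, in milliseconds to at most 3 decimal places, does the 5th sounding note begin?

note 5 onset = 44/7b = 5311.871ms

1. 0.0ms @ 0 + 1690.141ms (2)
2. 1690.141ms @ 2 + 2173.038ms (18/7)
3. 3863.179ms @ 32/7 + 965.795ms (8/7)
4. 4828.974ms @ 40/7 + 482.897ms (4/7)
5. 5311.871ms @ 44/7 + 482.897ms (4/7)
6. 5794.769ms @ 48/7 + 482.897ms (4/7)
7. 6277.666ms @ 52/7 + 482.897ms (4/7)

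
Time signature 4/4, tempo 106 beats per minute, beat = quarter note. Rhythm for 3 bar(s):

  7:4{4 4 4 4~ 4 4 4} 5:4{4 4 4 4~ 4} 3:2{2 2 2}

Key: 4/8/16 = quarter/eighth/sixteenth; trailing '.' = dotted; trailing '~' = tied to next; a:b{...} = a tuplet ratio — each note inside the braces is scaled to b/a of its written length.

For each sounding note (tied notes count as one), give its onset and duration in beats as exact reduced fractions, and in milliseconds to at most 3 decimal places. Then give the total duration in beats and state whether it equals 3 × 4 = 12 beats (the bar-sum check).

1) 0.0ms=0b +323.45ms=4/7b
2) 323.45ms=4/7b +323.45ms=4/7b
3) 646.9ms=8/7b +323.45ms=4/7b
4) 970.35ms=12/7b +646.9ms=8/7b
5) 1617.251ms=20/7b +323.45ms=4/7b
6) 1940.701ms=24/7b +323.45ms=4/7b
7) 2264.151ms=4b +452.83ms=4/5b
8) 2716.981ms=24/5b +452.83ms=4/5b
9) 3169.811ms=28/5b +452.83ms=4/5b
10) 3622.642ms=32/5b +905.66ms=8/5b
11) 4528.302ms=8b +754.717ms=4/3b
12) 5283.019ms=28/3b +754.717ms=4/3b
13) 6037.736ms=32/3b +754.717ms=4/3b
Σ=12b of 12 (106bpm 4/4) — PASS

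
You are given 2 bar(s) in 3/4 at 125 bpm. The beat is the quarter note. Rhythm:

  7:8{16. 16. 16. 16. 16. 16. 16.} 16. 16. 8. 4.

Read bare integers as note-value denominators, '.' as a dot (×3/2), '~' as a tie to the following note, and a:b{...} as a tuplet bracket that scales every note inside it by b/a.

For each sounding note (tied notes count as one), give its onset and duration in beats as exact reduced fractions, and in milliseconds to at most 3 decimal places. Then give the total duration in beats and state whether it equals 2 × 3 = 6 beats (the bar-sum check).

1) 0.0ms=0b +205.714ms=3/7b
2) 205.714ms=3/7b +205.714ms=3/7b
3) 411.429ms=6/7b +205.714ms=3/7b
4) 617.143ms=9/7b +205.714ms=3/7b
5) 822.857ms=12/7b +205.714ms=3/7b
6) 1028.571ms=15/7b +205.714ms=3/7b
7) 1234.286ms=18/7b +205.714ms=3/7b
8) 1440.0ms=3b +180.0ms=3/8b
9) 1620.0ms=27/8b +180.0ms=3/8b
10) 1800.0ms=15/4b +360.0ms=3/4b
11) 2160.0ms=9/2b +720.0ms=3/2b
Σ=6b of 6 (125bpm 3/4) — PASS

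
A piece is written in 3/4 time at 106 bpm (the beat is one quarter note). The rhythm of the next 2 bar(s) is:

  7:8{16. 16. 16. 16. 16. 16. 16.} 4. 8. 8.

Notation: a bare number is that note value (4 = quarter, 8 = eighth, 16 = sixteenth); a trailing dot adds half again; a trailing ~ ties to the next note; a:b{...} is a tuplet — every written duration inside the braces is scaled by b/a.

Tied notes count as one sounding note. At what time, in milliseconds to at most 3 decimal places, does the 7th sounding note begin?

1. 0.0ms @ 0 + 242.588ms (3/7)
2. 242.588ms @ 3/7 + 242.588ms (3/7)
3. 485.175ms @ 6/7 + 242.588ms (3/7)
4. 727.763ms @ 9/7 + 242.588ms (3/7)
5. 970.35ms @ 12/7 + 242.588ms (3/7)
6. 1212.938ms @ 15/7 + 242.588ms (3/7)
7. 1455.526ms @ 18/7 + 242.588ms (3/7)
8. 1698.113ms @ 3 + 849.057ms (3/2)
9. 2547.17ms @ 9/2 + 424.528ms (3/4)
10. 2971.698ms @ 21/4 + 424.528ms (3/4)

note 7 onset = 18/7b = 1455.526ms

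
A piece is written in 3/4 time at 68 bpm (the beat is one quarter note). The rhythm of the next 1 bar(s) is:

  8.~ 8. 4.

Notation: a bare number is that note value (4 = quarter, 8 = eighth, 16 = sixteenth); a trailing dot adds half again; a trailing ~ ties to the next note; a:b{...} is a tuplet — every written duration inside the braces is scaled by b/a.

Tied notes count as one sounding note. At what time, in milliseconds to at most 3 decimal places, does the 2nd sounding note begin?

1. 0.0ms @ 0 + 1323.529ms (3/2)
2. 1323.529ms @ 3/2 + 1323.529ms (3/2)

note 2 onset = 3/2b = 1323.529ms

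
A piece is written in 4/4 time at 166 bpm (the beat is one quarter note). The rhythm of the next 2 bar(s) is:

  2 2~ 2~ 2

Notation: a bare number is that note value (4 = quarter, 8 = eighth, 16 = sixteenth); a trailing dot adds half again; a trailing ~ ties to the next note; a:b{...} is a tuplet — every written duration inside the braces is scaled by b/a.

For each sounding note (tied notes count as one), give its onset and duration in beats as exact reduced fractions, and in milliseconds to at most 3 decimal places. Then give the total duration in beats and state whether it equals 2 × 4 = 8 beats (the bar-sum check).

1) 0.0ms=0b +722.892ms=2b
2) 722.892ms=2b +2168.675ms=6b
Σ=8b of 8 (166bpm 4/4) — PASS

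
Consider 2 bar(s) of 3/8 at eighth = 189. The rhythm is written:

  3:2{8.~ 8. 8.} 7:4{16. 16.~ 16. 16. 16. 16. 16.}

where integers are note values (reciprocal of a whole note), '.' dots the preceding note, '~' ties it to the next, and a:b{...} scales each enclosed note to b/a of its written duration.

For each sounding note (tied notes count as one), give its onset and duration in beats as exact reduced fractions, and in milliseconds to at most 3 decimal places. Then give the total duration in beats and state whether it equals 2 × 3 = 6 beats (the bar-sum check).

1) 0.0ms=0b +634.921ms=2b
2) 634.921ms=2b +317.46ms=1b
3) 952.381ms=3b +136.054ms=3/7b
4) 1088.435ms=24/7b +272.109ms=6/7b
5) 1360.544ms=30/7b +136.054ms=3/7b
6) 1496.599ms=33/7b +136.054ms=3/7b
7) 1632.653ms=36/7b +136.054ms=3/7b
8) 1768.707ms=39/7b +136.054ms=3/7b
Σ=6b of 6 (189bpm 3/8) — PASS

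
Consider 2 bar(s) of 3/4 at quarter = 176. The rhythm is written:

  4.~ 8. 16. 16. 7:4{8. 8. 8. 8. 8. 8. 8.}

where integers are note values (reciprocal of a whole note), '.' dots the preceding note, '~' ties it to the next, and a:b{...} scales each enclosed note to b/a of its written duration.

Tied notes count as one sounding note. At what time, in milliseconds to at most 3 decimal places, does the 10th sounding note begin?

note 10 onset = 39/7b = 1899.351ms

1. 0.0ms @ 0 + 767.045ms (9/4)
2. 767.045ms @ 9/4 + 127.841ms (3/8)
3. 894.886ms @ 21/8 + 127.841ms (3/8)
4. 1022.727ms @ 3 + 146.104ms (3/7)
5. 1168.831ms @ 24/7 + 146.104ms (3/7)
6. 1314.935ms @ 27/7 + 146.104ms (3/7)
7. 1461.039ms @ 30/7 + 146.104ms (3/7)
8. 1607.143ms @ 33/7 + 146.104ms (3/7)
9. 1753.247ms @ 36/7 + 146.104ms (3/7)
10. 1899.351ms @ 39/7 + 146.104ms (3/7)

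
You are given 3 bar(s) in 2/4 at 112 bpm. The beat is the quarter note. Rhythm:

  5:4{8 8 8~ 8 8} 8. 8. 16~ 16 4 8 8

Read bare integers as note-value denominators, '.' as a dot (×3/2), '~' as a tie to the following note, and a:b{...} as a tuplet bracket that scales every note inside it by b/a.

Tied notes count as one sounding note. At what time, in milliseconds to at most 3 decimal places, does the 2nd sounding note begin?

1. 0.0ms @ 0 + 214.286ms (2/5)
2. 214.286ms @ 2/5 + 214.286ms (2/5)
3. 428.571ms @ 4/5 + 428.571ms (4/5)
4. 857.143ms @ 8/5 + 214.286ms (2/5)
5. 1071.429ms @ 2 + 401.786ms (3/4)
6. 1473.214ms @ 11/4 + 401.786ms (3/4)
7. 1875.0ms @ 7/2 + 267.857ms (1/2)
8. 2142.857ms @ 4 + 535.714ms (1)
9. 2678.571ms @ 5 + 267.857ms (1/2)
10. 2946.429ms @ 11/2 + 267.857ms (1/2)

note 2 onset = 2/5b = 214.286ms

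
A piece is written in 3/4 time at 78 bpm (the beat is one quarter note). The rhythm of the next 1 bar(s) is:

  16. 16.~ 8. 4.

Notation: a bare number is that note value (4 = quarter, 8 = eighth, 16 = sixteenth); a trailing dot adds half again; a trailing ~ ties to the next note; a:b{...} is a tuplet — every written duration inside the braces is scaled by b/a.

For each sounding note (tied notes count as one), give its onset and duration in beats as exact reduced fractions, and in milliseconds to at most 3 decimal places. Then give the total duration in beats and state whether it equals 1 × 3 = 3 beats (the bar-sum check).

1) 0.0ms=0b +288.462ms=3/8b
2) 288.462ms=3/8b +865.385ms=9/8b
3) 1153.846ms=3/2b +1153.846ms=3/2b
Σ=3b of 3 (78bpm 3/4) — PASS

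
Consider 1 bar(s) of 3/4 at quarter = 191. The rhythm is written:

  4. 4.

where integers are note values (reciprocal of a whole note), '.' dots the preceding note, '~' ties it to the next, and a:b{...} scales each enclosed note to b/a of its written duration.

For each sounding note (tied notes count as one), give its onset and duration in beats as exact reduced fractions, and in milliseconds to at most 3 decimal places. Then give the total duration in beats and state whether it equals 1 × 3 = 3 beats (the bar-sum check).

1) 0.0ms=0b +471.204ms=3/2b
2) 471.204ms=3/2b +471.204ms=3/2b
Σ=3b of 3 (191bpm 3/4) — PASS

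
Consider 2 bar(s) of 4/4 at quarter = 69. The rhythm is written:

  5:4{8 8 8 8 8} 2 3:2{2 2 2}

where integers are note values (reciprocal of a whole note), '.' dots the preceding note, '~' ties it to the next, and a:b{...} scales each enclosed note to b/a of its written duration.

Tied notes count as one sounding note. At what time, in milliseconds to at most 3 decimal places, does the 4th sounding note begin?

1. 0.0ms @ 0 + 347.826ms (2/5)
2. 347.826ms @ 2/5 + 347.826ms (2/5)
3. 695.652ms @ 4/5 + 347.826ms (2/5)
4. 1043.478ms @ 6/5 + 347.826ms (2/5)
5. 1391.304ms @ 8/5 + 347.826ms (2/5)
6. 1739.13ms @ 2 + 1739.13ms (2)
7. 3478.261ms @ 4 + 1159.42ms (4/3)
8. 4637.681ms @ 16/3 + 1159.42ms (4/3)
9. 5797.101ms @ 20/3 + 1159.42ms (4/3)

note 4 onset = 6/5b = 1043.478ms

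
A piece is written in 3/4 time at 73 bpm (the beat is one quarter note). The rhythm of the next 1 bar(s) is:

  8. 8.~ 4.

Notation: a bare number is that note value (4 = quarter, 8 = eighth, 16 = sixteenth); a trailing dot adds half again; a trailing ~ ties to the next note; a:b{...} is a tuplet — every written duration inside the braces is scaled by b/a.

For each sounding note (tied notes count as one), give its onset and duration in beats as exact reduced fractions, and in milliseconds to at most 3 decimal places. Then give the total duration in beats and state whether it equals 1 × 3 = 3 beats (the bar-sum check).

1) 0.0ms=0b +616.438ms=3/4b
2) 616.438ms=3/4b +1849.315ms=9/4b
Σ=3b of 3 (73bpm 3/4) — PASS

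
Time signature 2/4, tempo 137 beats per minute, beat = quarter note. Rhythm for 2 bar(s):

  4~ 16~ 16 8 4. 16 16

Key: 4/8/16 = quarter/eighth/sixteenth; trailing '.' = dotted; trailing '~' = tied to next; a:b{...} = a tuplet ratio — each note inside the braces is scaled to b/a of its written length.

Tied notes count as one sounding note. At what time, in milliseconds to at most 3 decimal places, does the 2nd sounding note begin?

note 2 onset = 3/2b = 656.934ms

1. 0.0ms @ 0 + 656.934ms (3/2)
2. 656.934ms @ 3/2 + 218.978ms (1/2)
3. 875.912ms @ 2 + 656.934ms (3/2)
4. 1532.847ms @ 7/2 + 109.489ms (1/4)
5. 1642.336ms @ 15/4 + 109.489ms (1/4)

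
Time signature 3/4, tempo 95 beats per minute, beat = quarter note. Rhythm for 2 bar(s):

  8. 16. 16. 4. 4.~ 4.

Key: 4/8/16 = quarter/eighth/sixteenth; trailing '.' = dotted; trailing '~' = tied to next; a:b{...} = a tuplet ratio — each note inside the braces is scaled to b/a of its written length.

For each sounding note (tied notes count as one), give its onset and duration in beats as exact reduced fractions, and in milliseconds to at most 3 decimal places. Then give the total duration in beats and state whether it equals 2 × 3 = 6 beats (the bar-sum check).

1) 0.0ms=0b +473.684ms=3/4b
2) 473.684ms=3/4b +236.842ms=3/8b
3) 710.526ms=9/8b +236.842ms=3/8b
4) 947.368ms=3/2b +947.368ms=3/2b
5) 1894.737ms=3b +1894.737ms=3b
Σ=6b of 6 (95bpm 3/4) — PASS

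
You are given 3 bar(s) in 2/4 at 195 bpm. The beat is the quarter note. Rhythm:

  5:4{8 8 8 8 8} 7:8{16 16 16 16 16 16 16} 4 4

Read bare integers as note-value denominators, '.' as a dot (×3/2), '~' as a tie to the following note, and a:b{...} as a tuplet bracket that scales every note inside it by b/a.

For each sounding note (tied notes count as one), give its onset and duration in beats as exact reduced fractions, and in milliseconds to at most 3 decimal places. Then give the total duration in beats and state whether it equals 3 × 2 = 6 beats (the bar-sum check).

1) 0.0ms=0b +123.077ms=2/5b
2) 123.077ms=2/5b +123.077ms=2/5b
3) 246.154ms=4/5b +123.077ms=2/5b
4) 369.231ms=6/5b +123.077ms=2/5b
5) 492.308ms=8/5b +123.077ms=2/5b
6) 615.385ms=2b +87.912ms=2/7b
7) 703.297ms=16/7b +87.912ms=2/7b
8) 791.209ms=18/7b +87.912ms=2/7b
9) 879.121ms=20/7b +87.912ms=2/7b
10) 967.033ms=22/7b +87.912ms=2/7b
11) 1054.945ms=24/7b +87.912ms=2/7b
12) 1142.857ms=26/7b +87.912ms=2/7b
13) 1230.769ms=4b +307.692ms=1b
14) 1538.462ms=5b +307.692ms=1b
Σ=6b of 6 (195bpm 2/4) — PASS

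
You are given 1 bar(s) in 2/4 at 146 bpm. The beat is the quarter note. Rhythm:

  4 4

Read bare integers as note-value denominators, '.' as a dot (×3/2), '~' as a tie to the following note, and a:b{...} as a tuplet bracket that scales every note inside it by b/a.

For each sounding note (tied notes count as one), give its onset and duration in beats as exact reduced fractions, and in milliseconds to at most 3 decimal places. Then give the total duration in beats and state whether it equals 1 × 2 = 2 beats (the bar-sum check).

1) 0.0ms=0b +410.959ms=1b
2) 410.959ms=1b +410.959ms=1b
Σ=2b of 2 (146bpm 2/4) — PASS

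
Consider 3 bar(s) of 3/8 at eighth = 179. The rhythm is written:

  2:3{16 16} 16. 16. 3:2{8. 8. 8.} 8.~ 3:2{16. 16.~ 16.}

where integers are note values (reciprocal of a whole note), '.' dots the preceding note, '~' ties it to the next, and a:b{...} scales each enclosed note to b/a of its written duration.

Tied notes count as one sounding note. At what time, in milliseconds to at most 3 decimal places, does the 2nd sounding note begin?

note 2 onset = 3/4b = 251.397ms

1. 0.0ms @ 0 + 251.397ms (3/4)
2. 251.397ms @ 3/4 + 251.397ms (3/4)
3. 502.793ms @ 3/2 + 251.397ms (3/4)
4. 754.19ms @ 9/4 + 251.397ms (3/4)
5. 1005.587ms @ 3 + 335.196ms (1)
6. 1340.782ms @ 4 + 335.196ms (1)
7. 1675.978ms @ 5 + 335.196ms (1)
8. 2011.173ms @ 6 + 670.391ms (2)
9. 2681.564ms @ 8 + 335.196ms (1)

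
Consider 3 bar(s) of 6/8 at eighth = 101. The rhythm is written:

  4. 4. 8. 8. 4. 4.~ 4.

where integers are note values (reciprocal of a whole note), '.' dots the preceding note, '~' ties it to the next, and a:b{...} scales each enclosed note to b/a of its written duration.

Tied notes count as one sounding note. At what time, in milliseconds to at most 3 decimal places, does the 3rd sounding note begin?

note 3 onset = 6b = 3564.356ms

1. 0.0ms @ 0 + 1782.178ms (3)
2. 1782.178ms @ 3 + 1782.178ms (3)
3. 3564.356ms @ 6 + 891.089ms (3/2)
4. 4455.446ms @ 15/2 + 891.089ms (3/2)
5. 5346.535ms @ 9 + 1782.178ms (3)
6. 7128.713ms @ 12 + 3564.356ms (6)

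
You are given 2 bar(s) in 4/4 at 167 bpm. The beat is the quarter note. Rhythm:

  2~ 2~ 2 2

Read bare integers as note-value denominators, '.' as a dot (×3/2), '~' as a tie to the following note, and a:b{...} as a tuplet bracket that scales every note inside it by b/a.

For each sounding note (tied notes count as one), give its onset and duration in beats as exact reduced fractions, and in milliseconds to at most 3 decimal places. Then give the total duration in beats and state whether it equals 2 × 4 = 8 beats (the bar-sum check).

1) 0.0ms=0b +2155.689ms=6b
2) 2155.689ms=6b +718.563ms=2b
Σ=8b of 8 (167bpm 4/4) — PASS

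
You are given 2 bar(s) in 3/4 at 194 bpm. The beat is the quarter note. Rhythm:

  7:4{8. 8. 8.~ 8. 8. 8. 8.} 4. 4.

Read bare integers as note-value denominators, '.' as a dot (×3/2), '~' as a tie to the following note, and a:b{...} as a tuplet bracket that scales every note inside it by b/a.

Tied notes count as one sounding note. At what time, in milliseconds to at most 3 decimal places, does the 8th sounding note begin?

1. 0.0ms @ 0 + 132.548ms (3/7)
2. 132.548ms @ 3/7 + 132.548ms (3/7)
3. 265.096ms @ 6/7 + 265.096ms (6/7)
4. 530.191ms @ 12/7 + 132.548ms (3/7)
5. 662.739ms @ 15/7 + 132.548ms (3/7)
6. 795.287ms @ 18/7 + 132.548ms (3/7)
7. 927.835ms @ 3 + 463.918ms (3/2)
8. 1391.753ms @ 9/2 + 463.918ms (3/2)

note 8 onset = 9/2b = 1391.753ms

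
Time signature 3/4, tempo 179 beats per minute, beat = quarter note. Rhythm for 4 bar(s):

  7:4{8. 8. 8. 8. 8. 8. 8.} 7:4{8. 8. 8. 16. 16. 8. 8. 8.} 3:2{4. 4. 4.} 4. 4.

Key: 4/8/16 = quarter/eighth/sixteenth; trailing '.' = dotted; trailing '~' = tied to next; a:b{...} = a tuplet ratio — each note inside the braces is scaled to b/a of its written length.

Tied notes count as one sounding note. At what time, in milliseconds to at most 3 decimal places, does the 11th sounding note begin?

note 11 onset = 30/7b = 1436.552ms

1. 0.0ms @ 0 + 143.655ms (3/7)
2. 143.655ms @ 3/7 + 143.655ms (3/7)
3. 287.31ms @ 6/7 + 143.655ms (3/7)
4. 430.966ms @ 9/7 + 143.655ms (3/7)
5. 574.621ms @ 12/7 + 143.655ms (3/7)
6. 718.276ms @ 15/7 + 143.655ms (3/7)
7. 861.931ms @ 18/7 + 143.655ms (3/7)
8. 1005.587ms @ 3 + 143.655ms (3/7)
9. 1149.242ms @ 24/7 + 143.655ms (3/7)
10. 1292.897ms @ 27/7 + 143.655ms (3/7)
11. 1436.552ms @ 30/7 + 71.828ms (3/14)
12. 1508.38ms @ 9/2 + 71.828ms (3/14)
13. 1580.208ms @ 33/7 + 143.655ms (3/7)
14. 1723.863ms @ 36/7 + 143.655ms (3/7)
15. 1867.518ms @ 39/7 + 143.655ms (3/7)
16. 2011.173ms @ 6 + 335.196ms (1)
17. 2346.369ms @ 7 + 335.196ms (1)
18. 2681.564ms @ 8 + 335.196ms (1)
19. 3016.76ms @ 9 + 502.793ms (3/2)
20. 3519.553ms @ 21/2 + 502.793ms (3/2)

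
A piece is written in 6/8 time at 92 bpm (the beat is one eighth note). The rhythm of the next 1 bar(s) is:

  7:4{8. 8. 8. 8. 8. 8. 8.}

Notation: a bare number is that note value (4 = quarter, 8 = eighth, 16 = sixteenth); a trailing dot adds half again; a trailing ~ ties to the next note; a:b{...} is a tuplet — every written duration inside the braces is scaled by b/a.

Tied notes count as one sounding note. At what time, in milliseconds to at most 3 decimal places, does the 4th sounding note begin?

note 4 onset = 18/7b = 1677.019ms

1. 0.0ms @ 0 + 559.006ms (6/7)
2. 559.006ms @ 6/7 + 559.006ms (6/7)
3. 1118.012ms @ 12/7 + 559.006ms (6/7)
4. 1677.019ms @ 18/7 + 559.006ms (6/7)
5. 2236.025ms @ 24/7 + 559.006ms (6/7)
6. 2795.031ms @ 30/7 + 559.006ms (6/7)
7. 3354.037ms @ 36/7 + 559.006ms (6/7)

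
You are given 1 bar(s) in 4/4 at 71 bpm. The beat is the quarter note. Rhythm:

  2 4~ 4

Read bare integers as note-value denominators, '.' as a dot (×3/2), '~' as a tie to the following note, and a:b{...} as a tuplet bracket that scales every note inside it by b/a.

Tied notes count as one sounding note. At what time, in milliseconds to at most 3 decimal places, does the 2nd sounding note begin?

note 2 onset = 2b = 1690.141ms

1. 0.0ms @ 0 + 1690.141ms (2)
2. 1690.141ms @ 2 + 1690.141ms (2)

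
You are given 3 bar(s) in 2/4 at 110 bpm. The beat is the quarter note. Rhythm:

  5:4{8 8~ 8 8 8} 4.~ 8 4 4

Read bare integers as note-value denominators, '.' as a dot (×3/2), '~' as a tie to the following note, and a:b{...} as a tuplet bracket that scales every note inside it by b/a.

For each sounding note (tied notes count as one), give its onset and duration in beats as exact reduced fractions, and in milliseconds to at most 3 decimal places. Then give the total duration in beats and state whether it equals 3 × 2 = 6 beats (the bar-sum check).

1) 0.0ms=0b +218.182ms=2/5b
2) 218.182ms=2/5b +436.364ms=4/5b
3) 654.545ms=6/5b +218.182ms=2/5b
4) 872.727ms=8/5b +218.182ms=2/5b
5) 1090.909ms=2b +1090.909ms=2b
6) 2181.818ms=4b +545.455ms=1b
7) 2727.273ms=5b +545.455ms=1b
Σ=6b of 6 (110bpm 2/4) — PASS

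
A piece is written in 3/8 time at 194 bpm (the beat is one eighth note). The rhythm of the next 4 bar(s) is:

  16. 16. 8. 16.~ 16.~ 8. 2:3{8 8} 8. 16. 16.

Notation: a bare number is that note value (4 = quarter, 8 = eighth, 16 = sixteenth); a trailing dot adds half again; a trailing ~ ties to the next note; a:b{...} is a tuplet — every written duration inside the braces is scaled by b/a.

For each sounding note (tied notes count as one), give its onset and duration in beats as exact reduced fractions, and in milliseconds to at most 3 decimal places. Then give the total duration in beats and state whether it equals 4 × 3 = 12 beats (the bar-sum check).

1) 0.0ms=0b +231.959ms=3/4b
2) 231.959ms=3/4b +231.959ms=3/4b
3) 463.918ms=3/2b +463.918ms=3/2b
4) 927.835ms=3b +927.835ms=3b
5) 1855.67ms=6b +463.918ms=3/2b
6) 2319.588ms=15/2b +463.918ms=3/2b
7) 2783.505ms=9b +463.918ms=3/2b
8) 3247.423ms=21/2b +231.959ms=3/4b
9) 3479.381ms=45/4b +231.959ms=3/4b
Σ=12b of 12 (194bpm 3/8) — PASS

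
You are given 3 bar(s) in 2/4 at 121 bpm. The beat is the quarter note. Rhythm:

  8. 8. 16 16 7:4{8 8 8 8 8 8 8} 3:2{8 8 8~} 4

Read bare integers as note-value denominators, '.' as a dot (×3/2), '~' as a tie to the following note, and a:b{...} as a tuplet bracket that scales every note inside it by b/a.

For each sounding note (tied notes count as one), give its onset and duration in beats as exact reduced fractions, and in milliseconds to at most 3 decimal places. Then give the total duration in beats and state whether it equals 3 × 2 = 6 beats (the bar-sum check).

1) 0.0ms=0b +371.901ms=3/4b
2) 371.901ms=3/4b +371.901ms=3/4b
3) 743.802ms=3/2b +123.967ms=1/4b
4) 867.769ms=7/4b +123.967ms=1/4b
5) 991.736ms=2b +141.677ms=2/7b
6) 1133.412ms=16/7b +141.677ms=2/7b
7) 1275.089ms=18/7b +141.677ms=2/7b
8) 1416.765ms=20/7b +141.677ms=2/7b
9) 1558.442ms=22/7b +141.677ms=2/7b
10) 1700.118ms=24/7b +141.677ms=2/7b
11) 1841.795ms=26/7b +141.677ms=2/7b
12) 1983.471ms=4b +165.289ms=1/3b
13) 2148.76ms=13/3b +165.289ms=1/3b
14) 2314.05ms=14/3b +661.157ms=4/3b
Σ=6b of 6 (121bpm 2/4) — PASS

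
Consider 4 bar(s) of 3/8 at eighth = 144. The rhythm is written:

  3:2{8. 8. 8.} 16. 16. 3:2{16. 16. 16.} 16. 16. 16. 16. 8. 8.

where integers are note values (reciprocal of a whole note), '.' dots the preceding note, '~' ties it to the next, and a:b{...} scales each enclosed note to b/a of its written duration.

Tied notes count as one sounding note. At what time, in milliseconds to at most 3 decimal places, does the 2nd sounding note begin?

1. 0.0ms @ 0 + 416.667ms (1)
2. 416.667ms @ 1 + 416.667ms (1)
3. 833.333ms @ 2 + 416.667ms (1)
4. 1250.0ms @ 3 + 312.5ms (3/4)
5. 1562.5ms @ 15/4 + 312.5ms (3/4)
6. 1875.0ms @ 9/2 + 208.333ms (1/2)
7. 2083.333ms @ 5 + 208.333ms (1/2)
8. 2291.667ms @ 11/2 + 208.333ms (1/2)
9. 2500.0ms @ 6 + 312.5ms (3/4)
10. 2812.5ms @ 27/4 + 312.5ms (3/4)
11. 3125.0ms @ 15/2 + 312.5ms (3/4)
12. 3437.5ms @ 33/4 + 312.5ms (3/4)
13. 3750.0ms @ 9 + 625.0ms (3/2)
14. 4375.0ms @ 21/2 + 625.0ms (3/2)

note 2 onset = 1b = 416.667ms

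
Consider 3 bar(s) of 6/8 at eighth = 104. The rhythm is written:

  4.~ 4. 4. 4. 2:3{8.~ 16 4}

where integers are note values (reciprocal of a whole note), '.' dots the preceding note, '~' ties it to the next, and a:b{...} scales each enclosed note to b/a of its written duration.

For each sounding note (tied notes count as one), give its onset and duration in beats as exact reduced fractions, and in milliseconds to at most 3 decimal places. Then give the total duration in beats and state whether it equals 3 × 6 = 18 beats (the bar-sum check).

1) 0.0ms=0b +3461.538ms=6b
2) 3461.538ms=6b +1730.769ms=3b
3) 5192.308ms=9b +1730.769ms=3b
4) 6923.077ms=12b +1730.769ms=3b
5) 8653.846ms=15b +1730.769ms=3b
Σ=18b of 18 (104bpm 6/8) — PASS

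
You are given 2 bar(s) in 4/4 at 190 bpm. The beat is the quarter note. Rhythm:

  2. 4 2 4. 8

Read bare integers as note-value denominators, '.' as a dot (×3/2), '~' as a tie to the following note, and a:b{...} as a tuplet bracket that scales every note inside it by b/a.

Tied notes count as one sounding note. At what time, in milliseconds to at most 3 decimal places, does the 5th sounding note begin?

1. 0.0ms @ 0 + 947.368ms (3)
2. 947.368ms @ 3 + 315.789ms (1)
3. 1263.158ms @ 4 + 631.579ms (2)
4. 1894.737ms @ 6 + 473.684ms (3/2)
5. 2368.421ms @ 15/2 + 157.895ms (1/2)

note 5 onset = 15/2b = 2368.421ms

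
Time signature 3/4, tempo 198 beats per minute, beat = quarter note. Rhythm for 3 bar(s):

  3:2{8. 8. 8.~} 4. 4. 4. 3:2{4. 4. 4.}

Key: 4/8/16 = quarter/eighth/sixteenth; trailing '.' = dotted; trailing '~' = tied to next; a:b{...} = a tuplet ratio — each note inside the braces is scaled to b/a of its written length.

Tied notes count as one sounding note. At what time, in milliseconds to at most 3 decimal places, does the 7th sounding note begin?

note 7 onset = 7b = 2121.212ms

1. 0.0ms @ 0 + 151.515ms (1/2)
2. 151.515ms @ 1/2 + 151.515ms (1/2)
3. 303.03ms @ 1 + 606.061ms (2)
4. 909.091ms @ 3 + 454.545ms (3/2)
5. 1363.636ms @ 9/2 + 454.545ms (3/2)
6. 1818.182ms @ 6 + 303.03ms (1)
7. 2121.212ms @ 7 + 303.03ms (1)
8. 2424.242ms @ 8 + 303.03ms (1)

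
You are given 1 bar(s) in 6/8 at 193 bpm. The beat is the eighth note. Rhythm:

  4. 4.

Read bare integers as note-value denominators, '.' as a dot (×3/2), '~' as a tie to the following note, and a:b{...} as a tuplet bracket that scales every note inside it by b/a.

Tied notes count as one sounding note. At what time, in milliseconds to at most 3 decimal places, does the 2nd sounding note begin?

note 2 onset = 3b = 932.642ms

1. 0.0ms @ 0 + 932.642ms (3)
2. 932.642ms @ 3 + 932.642ms (3)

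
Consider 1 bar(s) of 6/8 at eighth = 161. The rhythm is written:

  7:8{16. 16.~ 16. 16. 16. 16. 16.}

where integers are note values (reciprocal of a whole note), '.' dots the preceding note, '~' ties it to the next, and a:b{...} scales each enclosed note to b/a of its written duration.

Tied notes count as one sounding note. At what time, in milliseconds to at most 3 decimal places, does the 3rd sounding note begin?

1. 0.0ms @ 0 + 319.432ms (6/7)
2. 319.432ms @ 6/7 + 638.864ms (12/7)
3. 958.296ms @ 18/7 + 319.432ms (6/7)
4. 1277.728ms @ 24/7 + 319.432ms (6/7)
5. 1597.161ms @ 30/7 + 319.432ms (6/7)
6. 1916.593ms @ 36/7 + 319.432ms (6/7)

note 3 onset = 18/7b = 958.296ms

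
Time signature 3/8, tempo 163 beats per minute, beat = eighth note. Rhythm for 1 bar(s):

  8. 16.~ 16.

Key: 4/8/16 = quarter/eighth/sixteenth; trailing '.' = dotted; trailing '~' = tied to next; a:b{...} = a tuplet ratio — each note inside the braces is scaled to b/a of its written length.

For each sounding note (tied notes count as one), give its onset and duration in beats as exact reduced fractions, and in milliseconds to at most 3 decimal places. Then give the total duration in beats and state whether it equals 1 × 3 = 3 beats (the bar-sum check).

1) 0.0ms=0b +552.147ms=3/2b
2) 552.147ms=3/2b +552.147ms=3/2b
Σ=3b of 3 (163bpm 3/8) — PASS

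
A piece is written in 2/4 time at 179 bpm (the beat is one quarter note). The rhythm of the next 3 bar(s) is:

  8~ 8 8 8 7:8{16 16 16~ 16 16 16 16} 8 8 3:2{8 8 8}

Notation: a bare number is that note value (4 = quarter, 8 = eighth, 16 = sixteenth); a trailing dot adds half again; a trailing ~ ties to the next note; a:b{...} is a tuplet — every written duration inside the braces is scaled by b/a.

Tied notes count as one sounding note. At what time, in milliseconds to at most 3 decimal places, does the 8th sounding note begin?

1. 0.0ms @ 0 + 335.196ms (1)
2. 335.196ms @ 1 + 167.598ms (1/2)
3. 502.793ms @ 3/2 + 167.598ms (1/2)
4. 670.391ms @ 2 + 95.77ms (2/7)
5. 766.161ms @ 16/7 + 95.77ms (2/7)
6. 861.931ms @ 18/7 + 191.54ms (4/7)
7. 1053.472ms @ 22/7 + 95.77ms (2/7)
8. 1149.242ms @ 24/7 + 95.77ms (2/7)
9. 1245.012ms @ 26/7 + 95.77ms (2/7)
10. 1340.782ms @ 4 + 167.598ms (1/2)
11. 1508.38ms @ 9/2 + 167.598ms (1/2)
12. 1675.978ms @ 5 + 111.732ms (1/3)
13. 1787.709ms @ 16/3 + 111.732ms (1/3)
14. 1899.441ms @ 17/3 + 111.732ms (1/3)

note 8 onset = 24/7b = 1149.242ms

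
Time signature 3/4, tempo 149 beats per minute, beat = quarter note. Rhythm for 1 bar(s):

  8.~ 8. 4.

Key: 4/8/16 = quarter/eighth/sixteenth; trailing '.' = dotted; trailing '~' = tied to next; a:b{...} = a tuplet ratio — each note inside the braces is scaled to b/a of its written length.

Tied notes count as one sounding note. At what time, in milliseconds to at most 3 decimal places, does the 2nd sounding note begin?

note 2 onset = 3/2b = 604.027ms

1. 0.0ms @ 0 + 604.027ms (3/2)
2. 604.027ms @ 3/2 + 604.027ms (3/2)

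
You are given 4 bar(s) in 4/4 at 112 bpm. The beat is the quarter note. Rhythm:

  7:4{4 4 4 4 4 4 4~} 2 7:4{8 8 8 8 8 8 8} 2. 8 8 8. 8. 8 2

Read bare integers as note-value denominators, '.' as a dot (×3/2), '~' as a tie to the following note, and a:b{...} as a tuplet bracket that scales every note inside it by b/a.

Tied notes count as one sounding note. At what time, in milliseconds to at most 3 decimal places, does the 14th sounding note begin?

note 14 onset = 54/7b = 4132.653ms

1. 0.0ms @ 0 + 306.122ms (4/7)
2. 306.122ms @ 4/7 + 306.122ms (4/7)
3. 612.245ms @ 8/7 + 306.122ms (4/7)
4. 918.367ms @ 12/7 + 306.122ms (4/7)
5. 1224.49ms @ 16/7 + 306.122ms (4/7)
6. 1530.612ms @ 20/7 + 306.122ms (4/7)
7. 1836.735ms @ 24/7 + 1377.551ms (18/7)
8. 3214.286ms @ 6 + 153.061ms (2/7)
9. 3367.347ms @ 44/7 + 153.061ms (2/7)
10. 3520.408ms @ 46/7 + 153.061ms (2/7)
11. 3673.469ms @ 48/7 + 153.061ms (2/7)
12. 3826.531ms @ 50/7 + 153.061ms (2/7)
13. 3979.592ms @ 52/7 + 153.061ms (2/7)
14. 4132.653ms @ 54/7 + 153.061ms (2/7)
15. 4285.714ms @ 8 + 1607.143ms (3)
16. 5892.857ms @ 11 + 267.857ms (1/2)
17. 6160.714ms @ 23/2 + 267.857ms (1/2)
18. 6428.571ms @ 12 + 401.786ms (3/4)
19. 6830.357ms @ 51/4 + 401.786ms (3/4)
20. 7232.143ms @ 27/2 + 267.857ms (1/2)
21. 7500.0ms @ 14 + 1071.429ms (2)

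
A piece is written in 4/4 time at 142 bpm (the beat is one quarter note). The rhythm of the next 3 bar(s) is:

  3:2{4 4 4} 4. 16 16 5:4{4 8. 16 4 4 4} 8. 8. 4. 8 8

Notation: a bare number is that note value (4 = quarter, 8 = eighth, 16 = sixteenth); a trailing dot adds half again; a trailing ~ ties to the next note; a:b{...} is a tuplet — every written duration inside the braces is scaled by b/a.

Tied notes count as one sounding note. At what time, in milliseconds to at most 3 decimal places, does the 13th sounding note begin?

1. 0.0ms @ 0 + 281.69ms (2/3)
2. 281.69ms @ 2/3 + 281.69ms (2/3)
3. 563.38ms @ 4/3 + 281.69ms (2/3)
4. 845.07ms @ 2 + 633.803ms (3/2)
5. 1478.873ms @ 7/2 + 105.634ms (1/4)
6. 1584.507ms @ 15/4 + 105.634ms (1/4)
7. 1690.141ms @ 4 + 338.028ms (4/5)
8. 2028.169ms @ 24/5 + 253.521ms (3/5)
9. 2281.69ms @ 27/5 + 84.507ms (1/5)
10. 2366.197ms @ 28/5 + 338.028ms (4/5)
11. 2704.225ms @ 32/5 + 338.028ms (4/5)
12. 3042.254ms @ 36/5 + 338.028ms (4/5)
13. 3380.282ms @ 8 + 316.901ms (3/4)
14. 3697.183ms @ 35/4 + 316.901ms (3/4)
15. 4014.085ms @ 19/2 + 633.803ms (3/2)
16. 4647.887ms @ 11 + 211.268ms (1/2)
17. 4859.155ms @ 23/2 + 211.268ms (1/2)

note 13 onset = 8b = 3380.282ms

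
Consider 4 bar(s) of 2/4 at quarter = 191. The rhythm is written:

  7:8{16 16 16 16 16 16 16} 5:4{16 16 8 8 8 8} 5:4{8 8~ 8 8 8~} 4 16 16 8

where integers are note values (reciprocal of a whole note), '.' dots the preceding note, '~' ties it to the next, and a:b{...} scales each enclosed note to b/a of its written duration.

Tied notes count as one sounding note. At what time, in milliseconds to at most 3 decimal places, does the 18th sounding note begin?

1. 0.0ms @ 0 + 89.753ms (2/7)
2. 89.753ms @ 2/7 + 89.753ms (2/7)
3. 179.506ms @ 4/7 + 89.753ms (2/7)
4. 269.26ms @ 6/7 + 89.753ms (2/7)
5. 359.013ms @ 8/7 + 89.753ms (2/7)
6. 448.766ms @ 10/7 + 89.753ms (2/7)
7. 538.519ms @ 12/7 + 89.753ms (2/7)
8. 628.272ms @ 2 + 62.827ms (1/5)
9. 691.099ms @ 11/5 + 62.827ms (1/5)
10. 753.927ms @ 12/5 + 125.654ms (2/5)
11. 879.581ms @ 14/5 + 125.654ms (2/5)
12. 1005.236ms @ 16/5 + 125.654ms (2/5)
13. 1130.89ms @ 18/5 + 125.654ms (2/5)
14. 1256.545ms @ 4 + 125.654ms (2/5)
15. 1382.199ms @ 22/5 + 251.309ms (4/5)
16. 1633.508ms @ 26/5 + 125.654ms (2/5)
17. 1759.162ms @ 28/5 + 439.791ms (7/5)
18. 2198.953ms @ 7 + 78.534ms (1/4)
19. 2277.487ms @ 29/4 + 78.534ms (1/4)
20. 2356.021ms @ 15/2 + 157.068ms (1/2)

note 18 onset = 7b = 2198.953ms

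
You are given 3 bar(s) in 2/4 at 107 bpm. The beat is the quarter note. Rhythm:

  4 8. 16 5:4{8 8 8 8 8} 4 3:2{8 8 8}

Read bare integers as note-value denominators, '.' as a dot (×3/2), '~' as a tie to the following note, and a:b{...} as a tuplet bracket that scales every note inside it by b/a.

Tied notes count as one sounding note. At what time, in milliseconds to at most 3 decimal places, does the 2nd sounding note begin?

1. 0.0ms @ 0 + 560.748ms (1)
2. 560.748ms @ 1 + 420.561ms (3/4)
3. 981.308ms @ 7/4 + 140.187ms (1/4)
4. 1121.495ms @ 2 + 224.299ms (2/5)
5. 1345.794ms @ 12/5 + 224.299ms (2/5)
6. 1570.093ms @ 14/5 + 224.299ms (2/5)
7. 1794.393ms @ 16/5 + 224.299ms (2/5)
8. 2018.692ms @ 18/5 + 224.299ms (2/5)
9. 2242.991ms @ 4 + 560.748ms (1)
10. 2803.738ms @ 5 + 186.916ms (1/3)
11. 2990.654ms @ 16/3 + 186.916ms (1/3)
12. 3177.57ms @ 17/3 + 186.916ms (1/3)

note 2 onset = 1b = 560.748ms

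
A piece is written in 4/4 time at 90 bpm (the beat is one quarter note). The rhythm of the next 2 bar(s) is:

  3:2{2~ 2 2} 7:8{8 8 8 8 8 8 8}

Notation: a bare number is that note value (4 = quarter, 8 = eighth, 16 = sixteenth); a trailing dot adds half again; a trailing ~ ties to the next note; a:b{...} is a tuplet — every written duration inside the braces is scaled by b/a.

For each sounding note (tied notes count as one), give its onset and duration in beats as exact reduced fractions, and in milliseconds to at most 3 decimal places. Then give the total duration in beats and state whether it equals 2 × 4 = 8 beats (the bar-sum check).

1) 0.0ms=0b +1777.778ms=8/3b
2) 1777.778ms=8/3b +888.889ms=4/3b
3) 2666.667ms=4b +380.952ms=4/7b
4) 3047.619ms=32/7b +380.952ms=4/7b
5) 3428.571ms=36/7b +380.952ms=4/7b
6) 3809.524ms=40/7b +380.952ms=4/7b
7) 4190.476ms=44/7b +380.952ms=4/7b
8) 4571.429ms=48/7b +380.952ms=4/7b
9) 4952.381ms=52/7b +380.952ms=4/7b
Σ=8b of 8 (90bpm 4/4) — PASS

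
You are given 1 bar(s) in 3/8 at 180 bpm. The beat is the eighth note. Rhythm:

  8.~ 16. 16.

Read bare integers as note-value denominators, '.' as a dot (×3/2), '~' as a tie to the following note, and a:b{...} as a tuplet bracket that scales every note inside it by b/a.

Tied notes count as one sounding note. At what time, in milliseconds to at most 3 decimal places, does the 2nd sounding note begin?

1. 0.0ms @ 0 + 750.0ms (9/4)
2. 750.0ms @ 9/4 + 250.0ms (3/4)

note 2 onset = 9/4b = 750.0ms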